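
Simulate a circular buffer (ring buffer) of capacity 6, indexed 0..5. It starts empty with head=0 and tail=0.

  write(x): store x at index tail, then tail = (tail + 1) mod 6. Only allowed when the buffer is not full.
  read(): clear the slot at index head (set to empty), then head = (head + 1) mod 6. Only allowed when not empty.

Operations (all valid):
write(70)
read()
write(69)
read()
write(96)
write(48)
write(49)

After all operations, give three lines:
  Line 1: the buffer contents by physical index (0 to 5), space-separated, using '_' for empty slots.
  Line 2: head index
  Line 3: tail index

write(70): buf=[70 _ _ _ _ _], head=0, tail=1, size=1
read(): buf=[_ _ _ _ _ _], head=1, tail=1, size=0
write(69): buf=[_ 69 _ _ _ _], head=1, tail=2, size=1
read(): buf=[_ _ _ _ _ _], head=2, tail=2, size=0
write(96): buf=[_ _ 96 _ _ _], head=2, tail=3, size=1
write(48): buf=[_ _ 96 48 _ _], head=2, tail=4, size=2
write(49): buf=[_ _ 96 48 49 _], head=2, tail=5, size=3

Answer: _ _ 96 48 49 _
2
5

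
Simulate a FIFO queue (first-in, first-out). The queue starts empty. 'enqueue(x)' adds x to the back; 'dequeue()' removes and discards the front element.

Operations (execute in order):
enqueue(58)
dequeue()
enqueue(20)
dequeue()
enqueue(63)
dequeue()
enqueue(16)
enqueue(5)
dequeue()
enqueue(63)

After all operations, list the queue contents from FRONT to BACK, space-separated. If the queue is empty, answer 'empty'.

enqueue(58): [58]
dequeue(): []
enqueue(20): [20]
dequeue(): []
enqueue(63): [63]
dequeue(): []
enqueue(16): [16]
enqueue(5): [16, 5]
dequeue(): [5]
enqueue(63): [5, 63]

Answer: 5 63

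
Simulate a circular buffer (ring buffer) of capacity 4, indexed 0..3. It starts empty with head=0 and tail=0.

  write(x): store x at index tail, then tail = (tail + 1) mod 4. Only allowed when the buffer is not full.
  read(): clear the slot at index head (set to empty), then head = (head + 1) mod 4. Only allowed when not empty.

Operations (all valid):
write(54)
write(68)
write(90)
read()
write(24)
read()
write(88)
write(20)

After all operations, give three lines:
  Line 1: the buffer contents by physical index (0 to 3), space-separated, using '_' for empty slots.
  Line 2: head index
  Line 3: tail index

write(54): buf=[54 _ _ _], head=0, tail=1, size=1
write(68): buf=[54 68 _ _], head=0, tail=2, size=2
write(90): buf=[54 68 90 _], head=0, tail=3, size=3
read(): buf=[_ 68 90 _], head=1, tail=3, size=2
write(24): buf=[_ 68 90 24], head=1, tail=0, size=3
read(): buf=[_ _ 90 24], head=2, tail=0, size=2
write(88): buf=[88 _ 90 24], head=2, tail=1, size=3
write(20): buf=[88 20 90 24], head=2, tail=2, size=4

Answer: 88 20 90 24
2
2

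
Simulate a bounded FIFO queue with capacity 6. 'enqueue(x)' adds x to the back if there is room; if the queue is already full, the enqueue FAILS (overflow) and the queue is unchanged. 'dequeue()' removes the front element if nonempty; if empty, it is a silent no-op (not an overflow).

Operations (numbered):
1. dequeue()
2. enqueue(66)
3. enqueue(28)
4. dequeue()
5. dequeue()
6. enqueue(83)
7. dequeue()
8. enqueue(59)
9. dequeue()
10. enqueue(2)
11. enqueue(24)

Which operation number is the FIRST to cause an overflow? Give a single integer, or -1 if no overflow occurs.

Answer: -1

Derivation:
1. dequeue(): empty, no-op, size=0
2. enqueue(66): size=1
3. enqueue(28): size=2
4. dequeue(): size=1
5. dequeue(): size=0
6. enqueue(83): size=1
7. dequeue(): size=0
8. enqueue(59): size=1
9. dequeue(): size=0
10. enqueue(2): size=1
11. enqueue(24): size=2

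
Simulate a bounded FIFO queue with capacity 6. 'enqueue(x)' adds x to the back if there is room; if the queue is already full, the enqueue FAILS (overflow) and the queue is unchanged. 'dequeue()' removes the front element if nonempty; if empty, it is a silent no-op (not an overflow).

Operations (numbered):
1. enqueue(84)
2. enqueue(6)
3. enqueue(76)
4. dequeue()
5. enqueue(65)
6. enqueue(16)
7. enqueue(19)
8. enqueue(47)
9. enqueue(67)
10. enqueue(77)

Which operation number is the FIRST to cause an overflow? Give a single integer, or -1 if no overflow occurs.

Answer: 9

Derivation:
1. enqueue(84): size=1
2. enqueue(6): size=2
3. enqueue(76): size=3
4. dequeue(): size=2
5. enqueue(65): size=3
6. enqueue(16): size=4
7. enqueue(19): size=5
8. enqueue(47): size=6
9. enqueue(67): size=6=cap → OVERFLOW (fail)
10. enqueue(77): size=6=cap → OVERFLOW (fail)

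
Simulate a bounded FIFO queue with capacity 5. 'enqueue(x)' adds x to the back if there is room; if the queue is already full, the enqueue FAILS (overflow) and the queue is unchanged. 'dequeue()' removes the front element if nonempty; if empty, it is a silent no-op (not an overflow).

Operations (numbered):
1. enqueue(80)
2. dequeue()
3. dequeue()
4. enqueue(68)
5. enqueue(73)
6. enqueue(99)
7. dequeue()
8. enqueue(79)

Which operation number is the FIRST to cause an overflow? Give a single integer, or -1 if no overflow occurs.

Answer: -1

Derivation:
1. enqueue(80): size=1
2. dequeue(): size=0
3. dequeue(): empty, no-op, size=0
4. enqueue(68): size=1
5. enqueue(73): size=2
6. enqueue(99): size=3
7. dequeue(): size=2
8. enqueue(79): size=3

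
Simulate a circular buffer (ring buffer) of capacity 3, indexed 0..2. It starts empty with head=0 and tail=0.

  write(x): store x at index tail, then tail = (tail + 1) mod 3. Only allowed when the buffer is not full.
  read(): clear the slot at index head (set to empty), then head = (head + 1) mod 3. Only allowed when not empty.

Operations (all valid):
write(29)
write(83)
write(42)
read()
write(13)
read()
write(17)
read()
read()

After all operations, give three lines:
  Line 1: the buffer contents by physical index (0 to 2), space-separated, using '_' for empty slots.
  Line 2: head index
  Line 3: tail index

Answer: _ 17 _
1
2

Derivation:
write(29): buf=[29 _ _], head=0, tail=1, size=1
write(83): buf=[29 83 _], head=0, tail=2, size=2
write(42): buf=[29 83 42], head=0, tail=0, size=3
read(): buf=[_ 83 42], head=1, tail=0, size=2
write(13): buf=[13 83 42], head=1, tail=1, size=3
read(): buf=[13 _ 42], head=2, tail=1, size=2
write(17): buf=[13 17 42], head=2, tail=2, size=3
read(): buf=[13 17 _], head=0, tail=2, size=2
read(): buf=[_ 17 _], head=1, tail=2, size=1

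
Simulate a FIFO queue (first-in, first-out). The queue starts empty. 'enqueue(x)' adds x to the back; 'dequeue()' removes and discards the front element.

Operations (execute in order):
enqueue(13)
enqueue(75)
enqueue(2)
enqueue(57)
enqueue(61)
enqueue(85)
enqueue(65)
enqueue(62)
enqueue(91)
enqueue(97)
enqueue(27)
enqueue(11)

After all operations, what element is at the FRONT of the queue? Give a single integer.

Answer: 13

Derivation:
enqueue(13): queue = [13]
enqueue(75): queue = [13, 75]
enqueue(2): queue = [13, 75, 2]
enqueue(57): queue = [13, 75, 2, 57]
enqueue(61): queue = [13, 75, 2, 57, 61]
enqueue(85): queue = [13, 75, 2, 57, 61, 85]
enqueue(65): queue = [13, 75, 2, 57, 61, 85, 65]
enqueue(62): queue = [13, 75, 2, 57, 61, 85, 65, 62]
enqueue(91): queue = [13, 75, 2, 57, 61, 85, 65, 62, 91]
enqueue(97): queue = [13, 75, 2, 57, 61, 85, 65, 62, 91, 97]
enqueue(27): queue = [13, 75, 2, 57, 61, 85, 65, 62, 91, 97, 27]
enqueue(11): queue = [13, 75, 2, 57, 61, 85, 65, 62, 91, 97, 27, 11]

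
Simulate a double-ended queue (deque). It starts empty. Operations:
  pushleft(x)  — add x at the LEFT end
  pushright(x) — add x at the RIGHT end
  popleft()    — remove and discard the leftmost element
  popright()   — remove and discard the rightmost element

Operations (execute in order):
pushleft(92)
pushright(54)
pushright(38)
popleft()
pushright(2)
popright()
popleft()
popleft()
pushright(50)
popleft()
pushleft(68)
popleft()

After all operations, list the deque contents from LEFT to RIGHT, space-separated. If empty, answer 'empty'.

pushleft(92): [92]
pushright(54): [92, 54]
pushright(38): [92, 54, 38]
popleft(): [54, 38]
pushright(2): [54, 38, 2]
popright(): [54, 38]
popleft(): [38]
popleft(): []
pushright(50): [50]
popleft(): []
pushleft(68): [68]
popleft(): []

Answer: empty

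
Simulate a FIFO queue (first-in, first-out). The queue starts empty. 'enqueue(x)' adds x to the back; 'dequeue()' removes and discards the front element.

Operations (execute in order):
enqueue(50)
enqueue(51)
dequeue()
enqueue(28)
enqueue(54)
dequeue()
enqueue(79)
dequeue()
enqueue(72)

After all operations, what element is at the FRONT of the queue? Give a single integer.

Answer: 54

Derivation:
enqueue(50): queue = [50]
enqueue(51): queue = [50, 51]
dequeue(): queue = [51]
enqueue(28): queue = [51, 28]
enqueue(54): queue = [51, 28, 54]
dequeue(): queue = [28, 54]
enqueue(79): queue = [28, 54, 79]
dequeue(): queue = [54, 79]
enqueue(72): queue = [54, 79, 72]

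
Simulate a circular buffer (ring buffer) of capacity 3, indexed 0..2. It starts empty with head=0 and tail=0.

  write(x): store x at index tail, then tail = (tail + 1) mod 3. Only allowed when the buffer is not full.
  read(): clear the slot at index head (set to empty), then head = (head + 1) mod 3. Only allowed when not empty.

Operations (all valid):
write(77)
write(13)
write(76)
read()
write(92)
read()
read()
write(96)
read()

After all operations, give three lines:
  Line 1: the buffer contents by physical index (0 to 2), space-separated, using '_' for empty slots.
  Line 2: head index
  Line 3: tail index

Answer: _ 96 _
1
2

Derivation:
write(77): buf=[77 _ _], head=0, tail=1, size=1
write(13): buf=[77 13 _], head=0, tail=2, size=2
write(76): buf=[77 13 76], head=0, tail=0, size=3
read(): buf=[_ 13 76], head=1, tail=0, size=2
write(92): buf=[92 13 76], head=1, tail=1, size=3
read(): buf=[92 _ 76], head=2, tail=1, size=2
read(): buf=[92 _ _], head=0, tail=1, size=1
write(96): buf=[92 96 _], head=0, tail=2, size=2
read(): buf=[_ 96 _], head=1, tail=2, size=1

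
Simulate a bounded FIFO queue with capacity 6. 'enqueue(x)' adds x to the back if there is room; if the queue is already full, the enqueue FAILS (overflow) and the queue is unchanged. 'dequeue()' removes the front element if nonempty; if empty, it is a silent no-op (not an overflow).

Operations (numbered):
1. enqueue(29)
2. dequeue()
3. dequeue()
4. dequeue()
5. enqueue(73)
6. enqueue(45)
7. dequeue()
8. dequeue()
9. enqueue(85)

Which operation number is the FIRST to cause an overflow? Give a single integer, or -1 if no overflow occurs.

1. enqueue(29): size=1
2. dequeue(): size=0
3. dequeue(): empty, no-op, size=0
4. dequeue(): empty, no-op, size=0
5. enqueue(73): size=1
6. enqueue(45): size=2
7. dequeue(): size=1
8. dequeue(): size=0
9. enqueue(85): size=1

Answer: -1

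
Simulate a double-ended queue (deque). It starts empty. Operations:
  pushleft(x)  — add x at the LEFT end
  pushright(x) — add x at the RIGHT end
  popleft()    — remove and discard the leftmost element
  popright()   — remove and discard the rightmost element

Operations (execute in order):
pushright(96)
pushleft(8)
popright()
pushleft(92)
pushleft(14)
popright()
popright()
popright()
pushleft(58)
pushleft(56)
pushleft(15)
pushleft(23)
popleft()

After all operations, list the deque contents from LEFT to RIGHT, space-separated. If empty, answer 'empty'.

Answer: 15 56 58

Derivation:
pushright(96): [96]
pushleft(8): [8, 96]
popright(): [8]
pushleft(92): [92, 8]
pushleft(14): [14, 92, 8]
popright(): [14, 92]
popright(): [14]
popright(): []
pushleft(58): [58]
pushleft(56): [56, 58]
pushleft(15): [15, 56, 58]
pushleft(23): [23, 15, 56, 58]
popleft(): [15, 56, 58]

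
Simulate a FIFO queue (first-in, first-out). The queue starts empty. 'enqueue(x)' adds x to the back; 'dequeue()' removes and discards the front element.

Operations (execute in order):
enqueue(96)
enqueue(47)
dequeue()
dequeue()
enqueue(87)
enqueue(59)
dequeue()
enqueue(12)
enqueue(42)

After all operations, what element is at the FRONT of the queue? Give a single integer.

Answer: 59

Derivation:
enqueue(96): queue = [96]
enqueue(47): queue = [96, 47]
dequeue(): queue = [47]
dequeue(): queue = []
enqueue(87): queue = [87]
enqueue(59): queue = [87, 59]
dequeue(): queue = [59]
enqueue(12): queue = [59, 12]
enqueue(42): queue = [59, 12, 42]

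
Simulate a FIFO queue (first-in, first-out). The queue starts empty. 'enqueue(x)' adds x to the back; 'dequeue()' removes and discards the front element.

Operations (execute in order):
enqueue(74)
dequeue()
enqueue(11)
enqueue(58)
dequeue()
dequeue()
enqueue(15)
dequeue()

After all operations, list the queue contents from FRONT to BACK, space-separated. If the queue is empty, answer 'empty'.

enqueue(74): [74]
dequeue(): []
enqueue(11): [11]
enqueue(58): [11, 58]
dequeue(): [58]
dequeue(): []
enqueue(15): [15]
dequeue(): []

Answer: empty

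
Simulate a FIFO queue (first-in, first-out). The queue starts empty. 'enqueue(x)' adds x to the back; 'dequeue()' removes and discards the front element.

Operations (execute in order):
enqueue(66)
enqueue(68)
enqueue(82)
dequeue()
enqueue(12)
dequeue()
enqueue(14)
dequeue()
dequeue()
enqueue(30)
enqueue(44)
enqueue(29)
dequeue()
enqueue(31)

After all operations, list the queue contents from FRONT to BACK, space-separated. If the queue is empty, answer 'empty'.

enqueue(66): [66]
enqueue(68): [66, 68]
enqueue(82): [66, 68, 82]
dequeue(): [68, 82]
enqueue(12): [68, 82, 12]
dequeue(): [82, 12]
enqueue(14): [82, 12, 14]
dequeue(): [12, 14]
dequeue(): [14]
enqueue(30): [14, 30]
enqueue(44): [14, 30, 44]
enqueue(29): [14, 30, 44, 29]
dequeue(): [30, 44, 29]
enqueue(31): [30, 44, 29, 31]

Answer: 30 44 29 31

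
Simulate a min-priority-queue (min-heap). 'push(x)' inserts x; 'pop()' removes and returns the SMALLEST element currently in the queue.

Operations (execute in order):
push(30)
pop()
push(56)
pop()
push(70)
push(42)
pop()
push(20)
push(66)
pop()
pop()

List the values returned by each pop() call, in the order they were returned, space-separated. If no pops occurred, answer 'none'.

push(30): heap contents = [30]
pop() → 30: heap contents = []
push(56): heap contents = [56]
pop() → 56: heap contents = []
push(70): heap contents = [70]
push(42): heap contents = [42, 70]
pop() → 42: heap contents = [70]
push(20): heap contents = [20, 70]
push(66): heap contents = [20, 66, 70]
pop() → 20: heap contents = [66, 70]
pop() → 66: heap contents = [70]

Answer: 30 56 42 20 66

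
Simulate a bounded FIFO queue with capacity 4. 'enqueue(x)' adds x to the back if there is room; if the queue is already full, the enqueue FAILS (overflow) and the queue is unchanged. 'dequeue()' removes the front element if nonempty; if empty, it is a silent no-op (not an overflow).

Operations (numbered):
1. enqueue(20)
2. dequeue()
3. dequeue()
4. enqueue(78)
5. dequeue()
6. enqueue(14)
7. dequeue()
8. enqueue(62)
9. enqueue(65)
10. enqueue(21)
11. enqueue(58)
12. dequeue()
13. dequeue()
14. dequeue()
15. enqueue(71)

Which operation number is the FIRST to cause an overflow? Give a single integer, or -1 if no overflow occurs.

Answer: -1

Derivation:
1. enqueue(20): size=1
2. dequeue(): size=0
3. dequeue(): empty, no-op, size=0
4. enqueue(78): size=1
5. dequeue(): size=0
6. enqueue(14): size=1
7. dequeue(): size=0
8. enqueue(62): size=1
9. enqueue(65): size=2
10. enqueue(21): size=3
11. enqueue(58): size=4
12. dequeue(): size=3
13. dequeue(): size=2
14. dequeue(): size=1
15. enqueue(71): size=2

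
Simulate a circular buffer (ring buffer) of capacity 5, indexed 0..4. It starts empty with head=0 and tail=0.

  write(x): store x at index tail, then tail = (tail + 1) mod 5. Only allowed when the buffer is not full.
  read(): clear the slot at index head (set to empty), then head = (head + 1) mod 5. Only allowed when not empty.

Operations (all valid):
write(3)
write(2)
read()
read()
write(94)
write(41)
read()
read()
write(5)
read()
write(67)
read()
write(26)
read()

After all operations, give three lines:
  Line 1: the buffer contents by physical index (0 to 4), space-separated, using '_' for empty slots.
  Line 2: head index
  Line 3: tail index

Answer: _ _ _ _ _
2
2

Derivation:
write(3): buf=[3 _ _ _ _], head=0, tail=1, size=1
write(2): buf=[3 2 _ _ _], head=0, tail=2, size=2
read(): buf=[_ 2 _ _ _], head=1, tail=2, size=1
read(): buf=[_ _ _ _ _], head=2, tail=2, size=0
write(94): buf=[_ _ 94 _ _], head=2, tail=3, size=1
write(41): buf=[_ _ 94 41 _], head=2, tail=4, size=2
read(): buf=[_ _ _ 41 _], head=3, tail=4, size=1
read(): buf=[_ _ _ _ _], head=4, tail=4, size=0
write(5): buf=[_ _ _ _ 5], head=4, tail=0, size=1
read(): buf=[_ _ _ _ _], head=0, tail=0, size=0
write(67): buf=[67 _ _ _ _], head=0, tail=1, size=1
read(): buf=[_ _ _ _ _], head=1, tail=1, size=0
write(26): buf=[_ 26 _ _ _], head=1, tail=2, size=1
read(): buf=[_ _ _ _ _], head=2, tail=2, size=0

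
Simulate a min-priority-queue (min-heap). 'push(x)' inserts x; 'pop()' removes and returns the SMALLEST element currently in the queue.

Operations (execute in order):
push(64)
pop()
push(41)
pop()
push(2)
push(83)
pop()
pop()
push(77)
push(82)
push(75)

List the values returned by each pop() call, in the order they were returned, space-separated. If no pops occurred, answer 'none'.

push(64): heap contents = [64]
pop() → 64: heap contents = []
push(41): heap contents = [41]
pop() → 41: heap contents = []
push(2): heap contents = [2]
push(83): heap contents = [2, 83]
pop() → 2: heap contents = [83]
pop() → 83: heap contents = []
push(77): heap contents = [77]
push(82): heap contents = [77, 82]
push(75): heap contents = [75, 77, 82]

Answer: 64 41 2 83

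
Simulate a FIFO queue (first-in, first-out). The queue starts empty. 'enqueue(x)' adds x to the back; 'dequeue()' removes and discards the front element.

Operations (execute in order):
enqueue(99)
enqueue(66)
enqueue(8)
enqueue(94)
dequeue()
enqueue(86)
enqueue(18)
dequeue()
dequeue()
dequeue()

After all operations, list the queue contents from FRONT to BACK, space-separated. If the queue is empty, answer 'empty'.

enqueue(99): [99]
enqueue(66): [99, 66]
enqueue(8): [99, 66, 8]
enqueue(94): [99, 66, 8, 94]
dequeue(): [66, 8, 94]
enqueue(86): [66, 8, 94, 86]
enqueue(18): [66, 8, 94, 86, 18]
dequeue(): [8, 94, 86, 18]
dequeue(): [94, 86, 18]
dequeue(): [86, 18]

Answer: 86 18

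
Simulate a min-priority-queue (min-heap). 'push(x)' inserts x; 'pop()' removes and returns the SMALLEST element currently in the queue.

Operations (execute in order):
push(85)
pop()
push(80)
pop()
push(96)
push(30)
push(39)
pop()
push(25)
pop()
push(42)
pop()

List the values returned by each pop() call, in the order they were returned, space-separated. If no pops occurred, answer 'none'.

push(85): heap contents = [85]
pop() → 85: heap contents = []
push(80): heap contents = [80]
pop() → 80: heap contents = []
push(96): heap contents = [96]
push(30): heap contents = [30, 96]
push(39): heap contents = [30, 39, 96]
pop() → 30: heap contents = [39, 96]
push(25): heap contents = [25, 39, 96]
pop() → 25: heap contents = [39, 96]
push(42): heap contents = [39, 42, 96]
pop() → 39: heap contents = [42, 96]

Answer: 85 80 30 25 39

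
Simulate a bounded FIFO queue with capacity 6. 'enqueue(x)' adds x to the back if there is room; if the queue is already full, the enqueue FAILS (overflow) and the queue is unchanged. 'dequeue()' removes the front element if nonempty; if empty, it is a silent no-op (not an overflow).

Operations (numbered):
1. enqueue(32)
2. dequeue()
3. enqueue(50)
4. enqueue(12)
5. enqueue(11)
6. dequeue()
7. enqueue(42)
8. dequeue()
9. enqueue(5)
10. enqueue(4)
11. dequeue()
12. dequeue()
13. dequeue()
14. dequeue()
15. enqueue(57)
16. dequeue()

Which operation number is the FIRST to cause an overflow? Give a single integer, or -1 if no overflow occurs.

Answer: -1

Derivation:
1. enqueue(32): size=1
2. dequeue(): size=0
3. enqueue(50): size=1
4. enqueue(12): size=2
5. enqueue(11): size=3
6. dequeue(): size=2
7. enqueue(42): size=3
8. dequeue(): size=2
9. enqueue(5): size=3
10. enqueue(4): size=4
11. dequeue(): size=3
12. dequeue(): size=2
13. dequeue(): size=1
14. dequeue(): size=0
15. enqueue(57): size=1
16. dequeue(): size=0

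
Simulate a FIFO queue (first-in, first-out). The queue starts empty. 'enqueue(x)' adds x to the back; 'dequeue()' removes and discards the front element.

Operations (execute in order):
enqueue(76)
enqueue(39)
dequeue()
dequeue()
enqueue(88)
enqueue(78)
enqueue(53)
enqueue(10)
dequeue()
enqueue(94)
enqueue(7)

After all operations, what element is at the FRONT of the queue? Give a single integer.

Answer: 78

Derivation:
enqueue(76): queue = [76]
enqueue(39): queue = [76, 39]
dequeue(): queue = [39]
dequeue(): queue = []
enqueue(88): queue = [88]
enqueue(78): queue = [88, 78]
enqueue(53): queue = [88, 78, 53]
enqueue(10): queue = [88, 78, 53, 10]
dequeue(): queue = [78, 53, 10]
enqueue(94): queue = [78, 53, 10, 94]
enqueue(7): queue = [78, 53, 10, 94, 7]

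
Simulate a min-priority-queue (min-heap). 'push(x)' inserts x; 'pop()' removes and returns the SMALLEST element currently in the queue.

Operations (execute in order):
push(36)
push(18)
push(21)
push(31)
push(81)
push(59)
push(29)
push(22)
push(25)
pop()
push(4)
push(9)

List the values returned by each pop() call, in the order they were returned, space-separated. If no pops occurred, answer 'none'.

push(36): heap contents = [36]
push(18): heap contents = [18, 36]
push(21): heap contents = [18, 21, 36]
push(31): heap contents = [18, 21, 31, 36]
push(81): heap contents = [18, 21, 31, 36, 81]
push(59): heap contents = [18, 21, 31, 36, 59, 81]
push(29): heap contents = [18, 21, 29, 31, 36, 59, 81]
push(22): heap contents = [18, 21, 22, 29, 31, 36, 59, 81]
push(25): heap contents = [18, 21, 22, 25, 29, 31, 36, 59, 81]
pop() → 18: heap contents = [21, 22, 25, 29, 31, 36, 59, 81]
push(4): heap contents = [4, 21, 22, 25, 29, 31, 36, 59, 81]
push(9): heap contents = [4, 9, 21, 22, 25, 29, 31, 36, 59, 81]

Answer: 18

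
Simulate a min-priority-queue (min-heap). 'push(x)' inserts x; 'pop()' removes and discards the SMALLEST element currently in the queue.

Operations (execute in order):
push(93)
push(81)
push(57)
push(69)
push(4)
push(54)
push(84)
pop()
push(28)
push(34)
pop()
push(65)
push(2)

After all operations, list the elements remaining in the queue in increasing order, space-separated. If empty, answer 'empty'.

Answer: 2 34 54 57 65 69 81 84 93

Derivation:
push(93): heap contents = [93]
push(81): heap contents = [81, 93]
push(57): heap contents = [57, 81, 93]
push(69): heap contents = [57, 69, 81, 93]
push(4): heap contents = [4, 57, 69, 81, 93]
push(54): heap contents = [4, 54, 57, 69, 81, 93]
push(84): heap contents = [4, 54, 57, 69, 81, 84, 93]
pop() → 4: heap contents = [54, 57, 69, 81, 84, 93]
push(28): heap contents = [28, 54, 57, 69, 81, 84, 93]
push(34): heap contents = [28, 34, 54, 57, 69, 81, 84, 93]
pop() → 28: heap contents = [34, 54, 57, 69, 81, 84, 93]
push(65): heap contents = [34, 54, 57, 65, 69, 81, 84, 93]
push(2): heap contents = [2, 34, 54, 57, 65, 69, 81, 84, 93]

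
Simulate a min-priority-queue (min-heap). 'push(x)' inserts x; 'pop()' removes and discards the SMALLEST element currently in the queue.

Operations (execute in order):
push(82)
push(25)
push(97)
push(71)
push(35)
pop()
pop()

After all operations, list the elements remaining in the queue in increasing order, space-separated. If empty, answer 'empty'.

Answer: 71 82 97

Derivation:
push(82): heap contents = [82]
push(25): heap contents = [25, 82]
push(97): heap contents = [25, 82, 97]
push(71): heap contents = [25, 71, 82, 97]
push(35): heap contents = [25, 35, 71, 82, 97]
pop() → 25: heap contents = [35, 71, 82, 97]
pop() → 35: heap contents = [71, 82, 97]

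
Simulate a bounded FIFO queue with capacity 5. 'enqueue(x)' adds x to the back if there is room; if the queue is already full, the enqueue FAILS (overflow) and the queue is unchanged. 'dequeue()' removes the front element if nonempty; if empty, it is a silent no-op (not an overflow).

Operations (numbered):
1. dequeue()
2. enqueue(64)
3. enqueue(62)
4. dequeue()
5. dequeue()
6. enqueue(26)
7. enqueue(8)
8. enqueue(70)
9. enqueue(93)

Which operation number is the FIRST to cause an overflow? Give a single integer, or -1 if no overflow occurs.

Answer: -1

Derivation:
1. dequeue(): empty, no-op, size=0
2. enqueue(64): size=1
3. enqueue(62): size=2
4. dequeue(): size=1
5. dequeue(): size=0
6. enqueue(26): size=1
7. enqueue(8): size=2
8. enqueue(70): size=3
9. enqueue(93): size=4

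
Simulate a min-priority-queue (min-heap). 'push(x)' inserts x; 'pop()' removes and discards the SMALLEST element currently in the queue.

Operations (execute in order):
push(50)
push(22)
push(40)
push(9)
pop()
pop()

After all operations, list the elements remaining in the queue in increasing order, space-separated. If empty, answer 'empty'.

Answer: 40 50

Derivation:
push(50): heap contents = [50]
push(22): heap contents = [22, 50]
push(40): heap contents = [22, 40, 50]
push(9): heap contents = [9, 22, 40, 50]
pop() → 9: heap contents = [22, 40, 50]
pop() → 22: heap contents = [40, 50]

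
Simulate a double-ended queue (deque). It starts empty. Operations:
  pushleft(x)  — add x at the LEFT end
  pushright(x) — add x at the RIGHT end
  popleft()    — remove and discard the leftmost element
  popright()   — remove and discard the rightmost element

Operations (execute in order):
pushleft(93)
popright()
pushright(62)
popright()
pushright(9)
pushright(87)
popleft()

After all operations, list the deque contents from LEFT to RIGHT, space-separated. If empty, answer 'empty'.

Answer: 87

Derivation:
pushleft(93): [93]
popright(): []
pushright(62): [62]
popright(): []
pushright(9): [9]
pushright(87): [9, 87]
popleft(): [87]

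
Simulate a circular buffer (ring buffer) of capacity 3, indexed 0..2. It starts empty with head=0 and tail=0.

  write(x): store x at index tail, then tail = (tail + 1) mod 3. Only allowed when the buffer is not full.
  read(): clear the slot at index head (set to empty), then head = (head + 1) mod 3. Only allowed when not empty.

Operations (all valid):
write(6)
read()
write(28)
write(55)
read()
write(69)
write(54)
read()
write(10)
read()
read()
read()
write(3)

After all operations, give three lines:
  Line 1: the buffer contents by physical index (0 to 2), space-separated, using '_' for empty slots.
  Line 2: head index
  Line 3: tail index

Answer: 3 _ _
0
1

Derivation:
write(6): buf=[6 _ _], head=0, tail=1, size=1
read(): buf=[_ _ _], head=1, tail=1, size=0
write(28): buf=[_ 28 _], head=1, tail=2, size=1
write(55): buf=[_ 28 55], head=1, tail=0, size=2
read(): buf=[_ _ 55], head=2, tail=0, size=1
write(69): buf=[69 _ 55], head=2, tail=1, size=2
write(54): buf=[69 54 55], head=2, tail=2, size=3
read(): buf=[69 54 _], head=0, tail=2, size=2
write(10): buf=[69 54 10], head=0, tail=0, size=3
read(): buf=[_ 54 10], head=1, tail=0, size=2
read(): buf=[_ _ 10], head=2, tail=0, size=1
read(): buf=[_ _ _], head=0, tail=0, size=0
write(3): buf=[3 _ _], head=0, tail=1, size=1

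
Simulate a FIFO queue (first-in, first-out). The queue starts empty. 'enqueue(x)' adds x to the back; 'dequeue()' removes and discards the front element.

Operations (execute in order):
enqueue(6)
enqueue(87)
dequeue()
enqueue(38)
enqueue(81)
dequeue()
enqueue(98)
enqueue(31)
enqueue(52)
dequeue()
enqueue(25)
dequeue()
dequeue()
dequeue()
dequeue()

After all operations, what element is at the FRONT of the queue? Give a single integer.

Answer: 25

Derivation:
enqueue(6): queue = [6]
enqueue(87): queue = [6, 87]
dequeue(): queue = [87]
enqueue(38): queue = [87, 38]
enqueue(81): queue = [87, 38, 81]
dequeue(): queue = [38, 81]
enqueue(98): queue = [38, 81, 98]
enqueue(31): queue = [38, 81, 98, 31]
enqueue(52): queue = [38, 81, 98, 31, 52]
dequeue(): queue = [81, 98, 31, 52]
enqueue(25): queue = [81, 98, 31, 52, 25]
dequeue(): queue = [98, 31, 52, 25]
dequeue(): queue = [31, 52, 25]
dequeue(): queue = [52, 25]
dequeue(): queue = [25]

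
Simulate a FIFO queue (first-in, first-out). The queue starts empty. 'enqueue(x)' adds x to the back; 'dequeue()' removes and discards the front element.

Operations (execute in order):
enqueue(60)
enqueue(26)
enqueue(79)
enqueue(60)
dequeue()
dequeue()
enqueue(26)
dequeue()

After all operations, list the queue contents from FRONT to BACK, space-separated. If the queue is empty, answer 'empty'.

Answer: 60 26

Derivation:
enqueue(60): [60]
enqueue(26): [60, 26]
enqueue(79): [60, 26, 79]
enqueue(60): [60, 26, 79, 60]
dequeue(): [26, 79, 60]
dequeue(): [79, 60]
enqueue(26): [79, 60, 26]
dequeue(): [60, 26]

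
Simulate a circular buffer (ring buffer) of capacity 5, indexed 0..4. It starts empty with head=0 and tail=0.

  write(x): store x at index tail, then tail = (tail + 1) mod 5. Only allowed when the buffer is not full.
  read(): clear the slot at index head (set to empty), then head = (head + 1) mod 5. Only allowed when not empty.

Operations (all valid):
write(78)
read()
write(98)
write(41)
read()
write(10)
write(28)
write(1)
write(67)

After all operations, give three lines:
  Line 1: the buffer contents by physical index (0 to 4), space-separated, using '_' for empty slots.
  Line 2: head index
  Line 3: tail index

write(78): buf=[78 _ _ _ _], head=0, tail=1, size=1
read(): buf=[_ _ _ _ _], head=1, tail=1, size=0
write(98): buf=[_ 98 _ _ _], head=1, tail=2, size=1
write(41): buf=[_ 98 41 _ _], head=1, tail=3, size=2
read(): buf=[_ _ 41 _ _], head=2, tail=3, size=1
write(10): buf=[_ _ 41 10 _], head=2, tail=4, size=2
write(28): buf=[_ _ 41 10 28], head=2, tail=0, size=3
write(1): buf=[1 _ 41 10 28], head=2, tail=1, size=4
write(67): buf=[1 67 41 10 28], head=2, tail=2, size=5

Answer: 1 67 41 10 28
2
2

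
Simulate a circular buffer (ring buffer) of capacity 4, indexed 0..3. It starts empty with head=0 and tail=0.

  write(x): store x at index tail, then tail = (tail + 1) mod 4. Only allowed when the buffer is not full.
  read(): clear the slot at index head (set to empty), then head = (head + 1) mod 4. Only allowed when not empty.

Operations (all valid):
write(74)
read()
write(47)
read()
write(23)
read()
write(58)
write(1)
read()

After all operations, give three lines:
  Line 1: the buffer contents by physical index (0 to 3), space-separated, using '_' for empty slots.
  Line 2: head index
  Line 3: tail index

Answer: 1 _ _ _
0
1

Derivation:
write(74): buf=[74 _ _ _], head=0, tail=1, size=1
read(): buf=[_ _ _ _], head=1, tail=1, size=0
write(47): buf=[_ 47 _ _], head=1, tail=2, size=1
read(): buf=[_ _ _ _], head=2, tail=2, size=0
write(23): buf=[_ _ 23 _], head=2, tail=3, size=1
read(): buf=[_ _ _ _], head=3, tail=3, size=0
write(58): buf=[_ _ _ 58], head=3, tail=0, size=1
write(1): buf=[1 _ _ 58], head=3, tail=1, size=2
read(): buf=[1 _ _ _], head=0, tail=1, size=1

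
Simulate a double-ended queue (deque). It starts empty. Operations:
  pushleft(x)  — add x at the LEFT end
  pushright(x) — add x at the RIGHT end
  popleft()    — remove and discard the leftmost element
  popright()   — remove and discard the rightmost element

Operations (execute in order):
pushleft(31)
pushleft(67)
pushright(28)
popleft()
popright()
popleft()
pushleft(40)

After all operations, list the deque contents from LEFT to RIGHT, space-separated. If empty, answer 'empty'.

pushleft(31): [31]
pushleft(67): [67, 31]
pushright(28): [67, 31, 28]
popleft(): [31, 28]
popright(): [31]
popleft(): []
pushleft(40): [40]

Answer: 40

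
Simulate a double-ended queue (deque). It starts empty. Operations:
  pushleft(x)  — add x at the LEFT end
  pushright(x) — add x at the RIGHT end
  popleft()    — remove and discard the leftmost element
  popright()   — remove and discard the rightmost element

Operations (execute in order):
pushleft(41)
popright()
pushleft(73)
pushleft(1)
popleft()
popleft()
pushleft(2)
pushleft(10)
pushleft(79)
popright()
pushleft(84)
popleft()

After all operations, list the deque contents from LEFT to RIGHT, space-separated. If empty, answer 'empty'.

Answer: 79 10

Derivation:
pushleft(41): [41]
popright(): []
pushleft(73): [73]
pushleft(1): [1, 73]
popleft(): [73]
popleft(): []
pushleft(2): [2]
pushleft(10): [10, 2]
pushleft(79): [79, 10, 2]
popright(): [79, 10]
pushleft(84): [84, 79, 10]
popleft(): [79, 10]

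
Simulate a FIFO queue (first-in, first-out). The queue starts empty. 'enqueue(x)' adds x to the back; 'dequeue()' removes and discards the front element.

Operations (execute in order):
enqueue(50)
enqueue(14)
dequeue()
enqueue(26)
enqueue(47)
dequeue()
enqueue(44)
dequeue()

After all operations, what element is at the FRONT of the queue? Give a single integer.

Answer: 47

Derivation:
enqueue(50): queue = [50]
enqueue(14): queue = [50, 14]
dequeue(): queue = [14]
enqueue(26): queue = [14, 26]
enqueue(47): queue = [14, 26, 47]
dequeue(): queue = [26, 47]
enqueue(44): queue = [26, 47, 44]
dequeue(): queue = [47, 44]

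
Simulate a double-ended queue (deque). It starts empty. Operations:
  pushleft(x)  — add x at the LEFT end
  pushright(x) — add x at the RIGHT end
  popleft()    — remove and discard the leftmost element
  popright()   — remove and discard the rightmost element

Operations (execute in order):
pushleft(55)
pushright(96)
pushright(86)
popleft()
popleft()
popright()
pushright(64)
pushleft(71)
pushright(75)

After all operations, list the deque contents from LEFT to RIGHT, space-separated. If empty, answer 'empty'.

pushleft(55): [55]
pushright(96): [55, 96]
pushright(86): [55, 96, 86]
popleft(): [96, 86]
popleft(): [86]
popright(): []
pushright(64): [64]
pushleft(71): [71, 64]
pushright(75): [71, 64, 75]

Answer: 71 64 75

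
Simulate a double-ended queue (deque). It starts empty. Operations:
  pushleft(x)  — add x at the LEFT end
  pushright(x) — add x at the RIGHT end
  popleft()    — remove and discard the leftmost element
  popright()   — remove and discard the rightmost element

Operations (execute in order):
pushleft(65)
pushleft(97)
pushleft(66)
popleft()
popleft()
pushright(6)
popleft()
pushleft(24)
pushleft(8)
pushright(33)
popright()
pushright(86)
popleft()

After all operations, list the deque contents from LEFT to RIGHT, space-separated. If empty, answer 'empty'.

Answer: 24 6 86

Derivation:
pushleft(65): [65]
pushleft(97): [97, 65]
pushleft(66): [66, 97, 65]
popleft(): [97, 65]
popleft(): [65]
pushright(6): [65, 6]
popleft(): [6]
pushleft(24): [24, 6]
pushleft(8): [8, 24, 6]
pushright(33): [8, 24, 6, 33]
popright(): [8, 24, 6]
pushright(86): [8, 24, 6, 86]
popleft(): [24, 6, 86]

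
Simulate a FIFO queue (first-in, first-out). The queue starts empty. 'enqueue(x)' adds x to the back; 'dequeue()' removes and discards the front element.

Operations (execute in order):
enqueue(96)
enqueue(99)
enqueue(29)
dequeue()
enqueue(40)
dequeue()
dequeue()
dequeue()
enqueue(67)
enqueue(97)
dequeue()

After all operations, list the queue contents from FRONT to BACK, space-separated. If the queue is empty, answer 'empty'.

enqueue(96): [96]
enqueue(99): [96, 99]
enqueue(29): [96, 99, 29]
dequeue(): [99, 29]
enqueue(40): [99, 29, 40]
dequeue(): [29, 40]
dequeue(): [40]
dequeue(): []
enqueue(67): [67]
enqueue(97): [67, 97]
dequeue(): [97]

Answer: 97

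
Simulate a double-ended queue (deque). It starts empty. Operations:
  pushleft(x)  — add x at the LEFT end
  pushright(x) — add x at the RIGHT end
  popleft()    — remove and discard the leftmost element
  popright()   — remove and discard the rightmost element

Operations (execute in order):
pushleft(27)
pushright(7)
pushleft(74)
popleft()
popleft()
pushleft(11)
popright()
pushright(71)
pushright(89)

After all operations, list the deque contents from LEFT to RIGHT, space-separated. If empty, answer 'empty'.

pushleft(27): [27]
pushright(7): [27, 7]
pushleft(74): [74, 27, 7]
popleft(): [27, 7]
popleft(): [7]
pushleft(11): [11, 7]
popright(): [11]
pushright(71): [11, 71]
pushright(89): [11, 71, 89]

Answer: 11 71 89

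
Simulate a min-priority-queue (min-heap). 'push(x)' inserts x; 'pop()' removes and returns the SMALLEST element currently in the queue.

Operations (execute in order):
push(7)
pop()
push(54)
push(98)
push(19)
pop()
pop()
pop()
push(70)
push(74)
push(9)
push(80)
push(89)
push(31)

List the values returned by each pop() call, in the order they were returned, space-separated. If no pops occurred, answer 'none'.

Answer: 7 19 54 98

Derivation:
push(7): heap contents = [7]
pop() → 7: heap contents = []
push(54): heap contents = [54]
push(98): heap contents = [54, 98]
push(19): heap contents = [19, 54, 98]
pop() → 19: heap contents = [54, 98]
pop() → 54: heap contents = [98]
pop() → 98: heap contents = []
push(70): heap contents = [70]
push(74): heap contents = [70, 74]
push(9): heap contents = [9, 70, 74]
push(80): heap contents = [9, 70, 74, 80]
push(89): heap contents = [9, 70, 74, 80, 89]
push(31): heap contents = [9, 31, 70, 74, 80, 89]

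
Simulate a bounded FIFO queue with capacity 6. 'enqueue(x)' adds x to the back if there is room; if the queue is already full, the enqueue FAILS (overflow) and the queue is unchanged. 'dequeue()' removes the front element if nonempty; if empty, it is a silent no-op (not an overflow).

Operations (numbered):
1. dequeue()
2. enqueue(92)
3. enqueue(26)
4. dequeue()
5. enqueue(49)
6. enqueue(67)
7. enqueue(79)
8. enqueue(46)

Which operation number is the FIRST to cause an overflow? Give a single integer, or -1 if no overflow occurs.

1. dequeue(): empty, no-op, size=0
2. enqueue(92): size=1
3. enqueue(26): size=2
4. dequeue(): size=1
5. enqueue(49): size=2
6. enqueue(67): size=3
7. enqueue(79): size=4
8. enqueue(46): size=5

Answer: -1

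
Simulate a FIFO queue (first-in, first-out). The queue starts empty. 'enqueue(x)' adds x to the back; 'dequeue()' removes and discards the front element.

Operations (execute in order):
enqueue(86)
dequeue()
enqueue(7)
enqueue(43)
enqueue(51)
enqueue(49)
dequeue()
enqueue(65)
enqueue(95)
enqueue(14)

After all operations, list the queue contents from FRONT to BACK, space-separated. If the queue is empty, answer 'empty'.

Answer: 43 51 49 65 95 14

Derivation:
enqueue(86): [86]
dequeue(): []
enqueue(7): [7]
enqueue(43): [7, 43]
enqueue(51): [7, 43, 51]
enqueue(49): [7, 43, 51, 49]
dequeue(): [43, 51, 49]
enqueue(65): [43, 51, 49, 65]
enqueue(95): [43, 51, 49, 65, 95]
enqueue(14): [43, 51, 49, 65, 95, 14]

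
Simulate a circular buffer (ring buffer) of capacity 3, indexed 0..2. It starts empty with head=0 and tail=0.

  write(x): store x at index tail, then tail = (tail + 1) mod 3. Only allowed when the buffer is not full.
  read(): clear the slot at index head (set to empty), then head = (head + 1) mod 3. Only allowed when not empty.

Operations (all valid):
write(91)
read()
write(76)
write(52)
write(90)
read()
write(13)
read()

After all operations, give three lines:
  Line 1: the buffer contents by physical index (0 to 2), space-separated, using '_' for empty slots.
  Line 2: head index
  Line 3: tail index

write(91): buf=[91 _ _], head=0, tail=1, size=1
read(): buf=[_ _ _], head=1, tail=1, size=0
write(76): buf=[_ 76 _], head=1, tail=2, size=1
write(52): buf=[_ 76 52], head=1, tail=0, size=2
write(90): buf=[90 76 52], head=1, tail=1, size=3
read(): buf=[90 _ 52], head=2, tail=1, size=2
write(13): buf=[90 13 52], head=2, tail=2, size=3
read(): buf=[90 13 _], head=0, tail=2, size=2

Answer: 90 13 _
0
2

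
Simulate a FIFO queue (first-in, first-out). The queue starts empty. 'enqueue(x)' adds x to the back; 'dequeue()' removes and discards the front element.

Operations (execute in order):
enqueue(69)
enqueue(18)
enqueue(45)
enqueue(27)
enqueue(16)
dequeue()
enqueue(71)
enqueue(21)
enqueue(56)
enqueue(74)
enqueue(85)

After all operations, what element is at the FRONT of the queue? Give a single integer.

enqueue(69): queue = [69]
enqueue(18): queue = [69, 18]
enqueue(45): queue = [69, 18, 45]
enqueue(27): queue = [69, 18, 45, 27]
enqueue(16): queue = [69, 18, 45, 27, 16]
dequeue(): queue = [18, 45, 27, 16]
enqueue(71): queue = [18, 45, 27, 16, 71]
enqueue(21): queue = [18, 45, 27, 16, 71, 21]
enqueue(56): queue = [18, 45, 27, 16, 71, 21, 56]
enqueue(74): queue = [18, 45, 27, 16, 71, 21, 56, 74]
enqueue(85): queue = [18, 45, 27, 16, 71, 21, 56, 74, 85]

Answer: 18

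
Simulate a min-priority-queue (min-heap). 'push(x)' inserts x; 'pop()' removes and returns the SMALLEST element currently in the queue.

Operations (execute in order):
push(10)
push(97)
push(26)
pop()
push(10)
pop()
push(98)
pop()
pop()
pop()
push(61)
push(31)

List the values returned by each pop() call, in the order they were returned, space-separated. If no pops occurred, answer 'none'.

push(10): heap contents = [10]
push(97): heap contents = [10, 97]
push(26): heap contents = [10, 26, 97]
pop() → 10: heap contents = [26, 97]
push(10): heap contents = [10, 26, 97]
pop() → 10: heap contents = [26, 97]
push(98): heap contents = [26, 97, 98]
pop() → 26: heap contents = [97, 98]
pop() → 97: heap contents = [98]
pop() → 98: heap contents = []
push(61): heap contents = [61]
push(31): heap contents = [31, 61]

Answer: 10 10 26 97 98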